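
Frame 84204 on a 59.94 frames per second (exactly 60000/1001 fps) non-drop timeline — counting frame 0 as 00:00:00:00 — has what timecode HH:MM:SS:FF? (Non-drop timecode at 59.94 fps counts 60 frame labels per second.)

00:23:23:24

84204 ÷ 60 = 1403 full seconds, remainder 24 frames.
1403 s = 0 h 23 min 23 s.
Timecode: 00:23:23:24.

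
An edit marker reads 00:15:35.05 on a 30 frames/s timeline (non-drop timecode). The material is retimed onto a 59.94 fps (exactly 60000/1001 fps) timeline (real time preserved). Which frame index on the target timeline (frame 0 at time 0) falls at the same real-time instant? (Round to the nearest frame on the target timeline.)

frame 56054

Source frame index: (0×3600 + 15×60 + 35) × 30 + 5 = 28055.
Real time: 28055 / (30) = 5611/6 s.
Target frame: (5611/6) × (60000/1001) = 56110000/1001 ≈ 56053.946 → 56054.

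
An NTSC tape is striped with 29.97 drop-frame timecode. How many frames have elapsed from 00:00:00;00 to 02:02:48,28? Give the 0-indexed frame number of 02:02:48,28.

As if non-drop at 30 labels/s: (2 × 3600 + 2 × 60 + 48) × 30 + 28 = 221068.
Minute boundaries passed: 122; those not divisible by 10: 122 − 12 = 110; dropped labels = 2 × 110 = 220.
Actual frame index = 221068 − 220 = 220848.

220848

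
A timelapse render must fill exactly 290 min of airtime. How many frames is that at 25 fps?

435000 frames

290 min = 17400 s.
Frames = 17400 × 25 = 435000.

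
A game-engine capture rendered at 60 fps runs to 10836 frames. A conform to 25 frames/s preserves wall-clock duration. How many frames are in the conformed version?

Target frames = source frames × (target rate / source rate) = 10836 × (25)/(60) = 10836 × 5/12 = 4515.

4515 frames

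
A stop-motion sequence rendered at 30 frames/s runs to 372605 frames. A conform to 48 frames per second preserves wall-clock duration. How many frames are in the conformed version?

Frames at target rate = 372605 × (48) / (30) = 596168.

596168 frames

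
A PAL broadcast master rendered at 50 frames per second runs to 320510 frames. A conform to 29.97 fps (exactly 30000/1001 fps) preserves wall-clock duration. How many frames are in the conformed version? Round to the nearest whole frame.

Frames at target rate = 320510 × (30000/1001) / (50) = 192306000/1001 ≈ 192113.886.
Nearest whole frame: 192114.

192114 frames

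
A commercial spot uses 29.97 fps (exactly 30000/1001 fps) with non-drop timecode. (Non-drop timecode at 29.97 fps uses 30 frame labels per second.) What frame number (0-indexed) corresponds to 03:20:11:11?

Total seconds to the label: (3 × 3600 + 20 × 60 + 11) = 12011.
Frame index = 12011 × 30 + 11 = 360341.

frame 360341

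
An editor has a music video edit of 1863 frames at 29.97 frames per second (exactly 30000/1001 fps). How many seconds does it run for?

62.1621 seconds

Running time = 1863 / (30000/1001) = 62.1621 s.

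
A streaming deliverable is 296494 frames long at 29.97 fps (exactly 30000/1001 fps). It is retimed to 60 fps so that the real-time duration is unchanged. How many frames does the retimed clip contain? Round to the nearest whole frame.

593581 frames

Frames at target rate = 296494 × (60) / (30000/1001) = 148395247/250 ≈ 593580.988.
Nearest whole frame: 593581.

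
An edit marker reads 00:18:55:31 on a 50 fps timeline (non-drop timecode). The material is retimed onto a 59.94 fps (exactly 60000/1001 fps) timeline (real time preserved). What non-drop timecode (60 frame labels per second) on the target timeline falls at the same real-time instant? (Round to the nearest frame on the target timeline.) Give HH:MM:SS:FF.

Source frame index: (0×3600 + 18×60 + 55) × 50 + 31 = 56781.
Real time: 56781 / (50) = 56781/50 s.
Target frame: (56781/50) × (60000/1001) = 68137200/1001 ≈ 68069.131 → 68069.
At 60 labels/s: frame 68069 → 00:18:54:29.

00:18:54:29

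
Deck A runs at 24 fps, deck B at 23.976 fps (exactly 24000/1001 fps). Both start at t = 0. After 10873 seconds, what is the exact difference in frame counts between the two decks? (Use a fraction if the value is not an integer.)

260952/1001 frames

A emits 24 × 10873 = 260952 frames; B emits 24000/1001 × 10873 = 260952000/1001.
Difference = 260952/1001 frames (≈ 260.6913); B is behind A.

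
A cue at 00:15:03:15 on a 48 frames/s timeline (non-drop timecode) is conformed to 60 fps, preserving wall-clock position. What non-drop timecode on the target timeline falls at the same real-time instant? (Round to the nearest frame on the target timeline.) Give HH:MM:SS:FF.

Source frame index: (0×3600 + 15×60 + 3) × 48 + 15 = 43359.
Real time: 43359 / (48) = 14453/16 s.
Target frame: (14453/16) × (60) = 216795/4 ≈ 54198.750 → 54199.
At 60 labels/s: frame 54199 → 00:15:03:19.

00:15:03:19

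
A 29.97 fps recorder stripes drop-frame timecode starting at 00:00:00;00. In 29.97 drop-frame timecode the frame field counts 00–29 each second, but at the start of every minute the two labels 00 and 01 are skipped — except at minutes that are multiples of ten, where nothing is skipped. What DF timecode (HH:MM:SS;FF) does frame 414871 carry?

Ten DF minutes hold 17982 frames, so frame 414871 lies in block 23 (frames 413586–431567) with 1285 frames into that block.
The block's first minute is 1800 frames and the rest 1798 each; 1285 frames reaches minute 0, so 23 × 18 + 0 × 2 = 414 labels have been skipped so far.
Adding those back, label number 414871 + 414 = 415285 at 30 labels/s is 13842 s + 25 f = 3 h 50 min 42 s frame 25, i.e. 03:50:42;25.

03:50:42;25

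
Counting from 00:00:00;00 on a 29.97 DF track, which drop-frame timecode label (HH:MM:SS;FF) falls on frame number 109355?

01:00:48;23

Ten DF minutes hold 17982 frames, so frame 109355 lies in block 6 (frames 107892–125873) with 1463 frames into that block.
The block's first minute is 1800 frames and the rest 1798 each; 1463 frames reaches minute 0, so 6 × 18 + 0 × 2 = 108 labels have been skipped so far.
Adding those back, label number 109355 + 108 = 109463 at 30 labels/s is 3648 s + 23 f = 1 h 0 min 48 s frame 23, i.e. 01:00:48;23.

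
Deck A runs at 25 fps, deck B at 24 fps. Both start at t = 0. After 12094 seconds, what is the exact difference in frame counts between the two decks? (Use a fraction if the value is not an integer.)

A emits 25 × 12094 = 302350 frames; B emits 24 × 12094 = 290256.
Difference = 12094 frames; B is behind A.

12094 frames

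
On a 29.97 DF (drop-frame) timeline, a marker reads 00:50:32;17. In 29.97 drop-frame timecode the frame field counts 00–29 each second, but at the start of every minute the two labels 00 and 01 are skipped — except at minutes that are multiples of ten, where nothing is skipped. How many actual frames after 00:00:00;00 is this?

90887

Complete 10-minute blocks: 5, each 17982 frames → 89910.
Remaining 0 whole minutes in the current block: 0 frames.
Within the current minute: 32 × 30 + 17 = 977. Total = 89910 + 0 + 977 = 90887.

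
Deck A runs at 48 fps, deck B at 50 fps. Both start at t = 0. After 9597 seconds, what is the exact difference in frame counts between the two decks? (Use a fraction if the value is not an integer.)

19194 frames

A emits 48 × 9597 = 460656 frames; B emits 50 × 9597 = 479850.
Difference = 19194 frames; B is ahead of A.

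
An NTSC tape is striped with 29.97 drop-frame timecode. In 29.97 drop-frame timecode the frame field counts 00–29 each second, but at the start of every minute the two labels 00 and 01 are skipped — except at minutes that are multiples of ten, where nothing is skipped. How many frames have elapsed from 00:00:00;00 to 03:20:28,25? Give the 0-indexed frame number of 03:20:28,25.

As if non-drop at 30 labels/s: (3 × 3600 + 20 × 60 + 28) × 30 + 25 = 360865.
Minute boundaries passed: 200; those not divisible by 10: 200 − 20 = 180; dropped labels = 2 × 180 = 360.
Actual frame index = 360865 − 360 = 360505.

360505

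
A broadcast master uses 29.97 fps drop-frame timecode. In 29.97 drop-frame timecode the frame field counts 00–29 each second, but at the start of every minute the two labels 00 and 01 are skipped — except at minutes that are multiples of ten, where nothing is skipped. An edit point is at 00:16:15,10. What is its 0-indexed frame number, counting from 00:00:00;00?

As if non-drop at 30 labels/s: (0 × 3600 + 16 × 60 + 15) × 30 + 10 = 29260.
Minute boundaries passed: 16; those not divisible by 10: 16 − 1 = 15; dropped labels = 2 × 15 = 30.
Actual frame index = 29260 − 30 = 29230.

29230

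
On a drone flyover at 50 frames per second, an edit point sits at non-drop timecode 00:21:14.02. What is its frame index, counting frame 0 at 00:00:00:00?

Total seconds to the label: (0 × 3600 + 21 × 60 + 14) = 1274.
Frame index = 1274 × 50 + 2 = 63702.

63702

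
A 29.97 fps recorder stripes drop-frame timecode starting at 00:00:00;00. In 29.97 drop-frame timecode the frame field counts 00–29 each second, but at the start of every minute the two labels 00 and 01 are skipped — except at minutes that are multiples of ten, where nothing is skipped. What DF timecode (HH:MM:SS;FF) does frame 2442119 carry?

22:38:05;15

Each 10-minute DF block holds 10 × 60 × 30 − 9 × 2 = 17982 frames. 2442119 ÷ 17982 → 135 full blocks, remainder 14549.
Within the partial block the first minute is 1800 frames and each further minute 1798, so 8 further minute boundaries passed. Total skipped labels = 18 × 135 + 2 × 8 = 2446.
Non-drop label index = 2442119 + 2446 = 2444565; at 30 labels/s that is 22:38:05:15, i.e. DF 22:38:05;15.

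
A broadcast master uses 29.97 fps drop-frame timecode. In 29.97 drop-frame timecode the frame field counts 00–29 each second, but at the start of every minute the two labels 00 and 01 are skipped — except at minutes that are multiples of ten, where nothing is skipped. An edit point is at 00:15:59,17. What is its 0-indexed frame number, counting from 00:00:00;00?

28759

As if non-drop at 30 labels/s: (0 × 3600 + 15 × 60 + 59) × 30 + 17 = 28787.
Minute boundaries passed: 15; those not divisible by 10: 15 − 1 = 14; dropped labels = 2 × 14 = 28.
Actual frame index = 28787 − 28 = 28759.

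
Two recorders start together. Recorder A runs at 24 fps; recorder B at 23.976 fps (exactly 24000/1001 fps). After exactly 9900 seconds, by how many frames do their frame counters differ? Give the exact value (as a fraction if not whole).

21600/91 frames

A emits 24 × 9900 = 237600 frames; B emits 24000/1001 × 9900 = 21600000/91.
Difference = 21600/91 frames (≈ 237.3626); B is behind A.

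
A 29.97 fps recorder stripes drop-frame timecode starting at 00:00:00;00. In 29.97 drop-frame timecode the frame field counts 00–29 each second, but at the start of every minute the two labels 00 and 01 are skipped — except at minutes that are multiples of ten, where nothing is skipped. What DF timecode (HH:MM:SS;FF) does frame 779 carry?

Each 10-minute DF block holds 10 × 60 × 30 − 9 × 2 = 17982 frames. 779 ÷ 17982 → 0 full blocks, remainder 779.
Within the partial block the first minute is 1800 frames and each further minute 1798, so 0 further minute boundaries passed. Total skipped labels = 18 × 0 + 2 × 0 = 0.
Non-drop label index = 779 + 0 = 779; at 30 labels/s that is 00:00:25:29, i.e. DF 00:00:25;29.

00:00:25;29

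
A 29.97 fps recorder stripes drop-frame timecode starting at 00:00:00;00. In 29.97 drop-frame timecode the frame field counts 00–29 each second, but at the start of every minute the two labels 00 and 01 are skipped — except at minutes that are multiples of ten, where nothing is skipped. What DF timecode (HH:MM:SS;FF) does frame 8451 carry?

00:04:41;29

Each 10-minute DF block holds 10 × 60 × 30 − 9 × 2 = 17982 frames. 8451 ÷ 17982 → 0 full blocks, remainder 8451.
Within the partial block the first minute is 1800 frames and each further minute 1798, so 4 further minute boundaries passed. Total skipped labels = 18 × 0 + 2 × 4 = 8.
Non-drop label index = 8451 + 8 = 8459; at 30 labels/s that is 00:04:41:29, i.e. DF 00:04:41;29.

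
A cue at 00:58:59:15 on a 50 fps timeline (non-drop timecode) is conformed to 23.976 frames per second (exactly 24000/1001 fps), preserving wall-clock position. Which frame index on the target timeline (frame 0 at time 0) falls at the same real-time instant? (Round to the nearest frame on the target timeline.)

Source frame index: (0×3600 + 58×60 + 59) × 50 + 15 = 176965.
Real time: 176965 / (50) = 35393/10 s.
Target frame: (35393/10) × (24000/1001) = 84943200/1001 ≈ 84858.342 → 84858.

frame 84858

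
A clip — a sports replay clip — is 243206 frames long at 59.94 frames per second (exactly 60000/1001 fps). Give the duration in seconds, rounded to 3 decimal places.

Running time = 243206 × 1001/60000 = 121724603/30000 s ≈ 4057.487 s.

4057.487 seconds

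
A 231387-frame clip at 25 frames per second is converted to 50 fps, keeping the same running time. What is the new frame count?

462774 frames

Target frames = source frames × (target rate / source rate) = 231387 × (50)/(25) = 231387 × 2 = 462774.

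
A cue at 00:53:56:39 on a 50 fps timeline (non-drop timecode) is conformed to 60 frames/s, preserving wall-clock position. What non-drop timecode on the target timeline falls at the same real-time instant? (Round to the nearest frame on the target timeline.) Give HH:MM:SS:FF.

00:53:56:47

Source frame index: (0×3600 + 53×60 + 56) × 50 + 39 = 161839.
Real time: 161839 / (50) = 161839/50 s.
Target frame: (161839/50) × (60) = 971034/5 ≈ 194206.800 → 194207.
At 60 labels/s: frame 194207 → 00:53:56:47.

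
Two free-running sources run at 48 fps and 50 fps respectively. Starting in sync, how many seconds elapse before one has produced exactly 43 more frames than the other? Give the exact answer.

The gap grows by |50 − 48| = 2 frames per second.
Time for a 43-frame gap: 43 ÷ (2) = 21.5 s.

21.5 seconds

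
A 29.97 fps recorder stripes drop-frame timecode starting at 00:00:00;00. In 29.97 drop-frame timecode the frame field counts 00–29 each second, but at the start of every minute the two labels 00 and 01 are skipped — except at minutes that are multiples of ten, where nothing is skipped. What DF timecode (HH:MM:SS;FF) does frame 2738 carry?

00:01:31;10

Ten DF minutes hold 17982 frames, so frame 2738 lies in block 0 (frames 0–17981) with 2738 frames into that block.
The block's first minute is 1800 frames and the rest 1798 each; 2738 frames reaches minute 1, so 0 × 18 + 1 × 2 = 2 labels have been skipped so far.
Adding those back, label number 2738 + 2 = 2740 at 30 labels/s is 91 s + 10 f = 0 h 1 min 31 s frame 10, i.e. 00:01:31;10.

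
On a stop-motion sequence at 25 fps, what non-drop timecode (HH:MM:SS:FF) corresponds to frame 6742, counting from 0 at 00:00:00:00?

6742 ÷ 25 = 269 full seconds, remainder 17 frames.
269 s = 0 h 4 min 29 s.
Timecode: 00:04:29:17.

00:04:29:17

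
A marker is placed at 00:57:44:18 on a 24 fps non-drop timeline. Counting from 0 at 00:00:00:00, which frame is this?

frame 83154

Total seconds to the label: (0 × 3600 + 57 × 60 + 44) = 3464.
Frame index = 3464 × 24 + 18 = 83154.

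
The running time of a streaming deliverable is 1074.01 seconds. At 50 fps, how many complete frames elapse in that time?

Frames = 1074.01 × 50 = 107401/2 ≈ 53700.5000.
Complete frames: 53700.

53700 frames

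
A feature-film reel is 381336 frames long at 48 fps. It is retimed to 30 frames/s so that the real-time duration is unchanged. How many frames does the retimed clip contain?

Target frames = source frames × (target rate / source rate) = 381336 × (30)/(48) = 381336 × 5/8 = 238335.

238335 frames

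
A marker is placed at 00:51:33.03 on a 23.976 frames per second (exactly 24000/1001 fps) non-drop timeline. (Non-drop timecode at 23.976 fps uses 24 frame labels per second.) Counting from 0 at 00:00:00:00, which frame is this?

frame 74235

Total seconds to the label: (0 × 3600 + 51 × 60 + 33) = 3093.
Frame index = 3093 × 24 + 3 = 74235.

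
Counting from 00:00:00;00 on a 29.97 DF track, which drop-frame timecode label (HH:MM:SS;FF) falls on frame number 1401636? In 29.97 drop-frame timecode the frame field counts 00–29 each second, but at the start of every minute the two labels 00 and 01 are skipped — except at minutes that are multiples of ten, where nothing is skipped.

Ten DF minutes hold 17982 frames, so frame 1401636 lies in block 77 (frames 1384614–1402595) with 17022 frames into that block.
The block's first minute is 1800 frames and the rest 1798 each; 17022 frames reaches minute 9, so 77 × 18 + 9 × 2 = 1404 labels have been skipped so far.
Adding those back, label number 1401636 + 1404 = 1403040 at 30 labels/s is 46768 s + 0 f = 12 h 59 min 28 s frame 0, i.e. 12:59:28;00.

12:59:28;00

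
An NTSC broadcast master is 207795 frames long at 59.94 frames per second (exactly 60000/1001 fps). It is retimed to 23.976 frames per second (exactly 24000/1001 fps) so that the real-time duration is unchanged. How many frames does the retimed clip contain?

Target frames = source frames × (target rate / source rate) = 207795 × (24000/1001)/(60000/1001) = 207795 × 2/5 = 83118.

83118 frames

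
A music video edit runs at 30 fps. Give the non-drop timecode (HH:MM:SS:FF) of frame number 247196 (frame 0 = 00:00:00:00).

02:17:19:26

247196 ÷ 30 = 8239 full seconds, remainder 26 frames.
8239 s = 2 h 17 min 19 s.
Timecode: 02:17:19:26.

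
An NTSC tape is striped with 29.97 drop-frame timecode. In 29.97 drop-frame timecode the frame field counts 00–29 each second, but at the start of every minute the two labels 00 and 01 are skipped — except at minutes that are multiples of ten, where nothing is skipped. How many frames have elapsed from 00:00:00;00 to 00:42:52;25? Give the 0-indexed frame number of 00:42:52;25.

As if non-drop at 30 labels/s: (0 × 3600 + 42 × 60 + 52) × 30 + 25 = 77185.
Minute boundaries passed: 42; those not divisible by 10: 42 − 4 = 38; dropped labels = 2 × 38 = 76.
Actual frame index = 77185 − 76 = 77109.

77109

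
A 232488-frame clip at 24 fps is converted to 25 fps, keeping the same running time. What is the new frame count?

242175 frames

Target frames = source frames × (target rate / source rate) = 232488 × (25)/(24) = 232488 × 25/24 = 242175.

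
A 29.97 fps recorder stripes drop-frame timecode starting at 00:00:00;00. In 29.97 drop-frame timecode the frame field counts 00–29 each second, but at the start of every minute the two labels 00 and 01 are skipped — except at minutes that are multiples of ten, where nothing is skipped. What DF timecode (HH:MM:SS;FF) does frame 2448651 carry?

Each 10-minute DF block holds 10 × 60 × 30 − 9 × 2 = 17982 frames. 2448651 ÷ 17982 → 136 full blocks, remainder 3099.
Within the partial block the first minute is 1800 frames and each further minute 1798, so 1 further minute boundary passed. Total skipped labels = 18 × 136 + 2 × 1 = 2450.
Non-drop label index = 2448651 + 2450 = 2451101; at 30 labels/s that is 22:41:43:11, i.e. DF 22:41:43;11.

22:41:43;11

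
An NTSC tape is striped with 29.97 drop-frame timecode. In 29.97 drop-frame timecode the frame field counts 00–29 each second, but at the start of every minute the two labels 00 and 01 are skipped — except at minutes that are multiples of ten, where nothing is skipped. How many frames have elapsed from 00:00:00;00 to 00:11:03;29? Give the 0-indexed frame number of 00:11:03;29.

19899

As if non-drop at 30 labels/s: (0 × 3600 + 11 × 60 + 3) × 30 + 29 = 19919.
Minute boundaries passed: 11; those not divisible by 10: 11 − 1 = 10; dropped labels = 2 × 10 = 20.
Actual frame index = 19919 − 20 = 19899.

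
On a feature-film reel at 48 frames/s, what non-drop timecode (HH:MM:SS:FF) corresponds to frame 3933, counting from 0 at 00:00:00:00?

00:01:21:45

3933 ÷ 48 = 81 full seconds, remainder 45 frames.
81 s = 0 h 1 min 21 s.
Timecode: 00:01:21:45.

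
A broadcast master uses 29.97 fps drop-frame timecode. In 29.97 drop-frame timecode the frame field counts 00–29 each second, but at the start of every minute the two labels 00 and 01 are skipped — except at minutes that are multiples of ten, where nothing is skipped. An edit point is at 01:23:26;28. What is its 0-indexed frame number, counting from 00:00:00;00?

As if non-drop at 30 labels/s: (1 × 3600 + 23 × 60 + 26) × 30 + 28 = 150208.
Minute boundaries passed: 83; those not divisible by 10: 83 − 8 = 75; dropped labels = 2 × 75 = 150.
Actual frame index = 150208 − 150 = 150058.

150058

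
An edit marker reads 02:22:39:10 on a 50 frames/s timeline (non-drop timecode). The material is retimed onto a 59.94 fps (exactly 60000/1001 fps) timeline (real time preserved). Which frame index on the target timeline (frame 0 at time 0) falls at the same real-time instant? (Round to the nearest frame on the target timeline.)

frame 513039

Source frame index: (2×3600 + 22×60 + 39) × 50 + 10 = 427960.
Real time: 427960 / (50) = 42796/5 s.
Target frame: (42796/5) × (60000/1001) = 39504000/77 ≈ 513038.961 → 513039.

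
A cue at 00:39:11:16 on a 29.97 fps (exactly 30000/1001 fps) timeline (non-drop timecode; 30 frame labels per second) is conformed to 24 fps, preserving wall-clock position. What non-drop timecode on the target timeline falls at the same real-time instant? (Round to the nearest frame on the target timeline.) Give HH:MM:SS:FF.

00:39:13:21

Source frame index: (0×3600 + 39×60 + 11) × 30 + 16 = 70546.
Real time: 70546 / (30000/1001) = 35308273/15000 s.
Target frame: (35308273/15000) × (24) = 35308273/625 ≈ 56493.237 → 56493.
At 24 labels/s: frame 56493 → 00:39:13:21.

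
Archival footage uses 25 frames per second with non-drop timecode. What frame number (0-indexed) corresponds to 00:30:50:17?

frame 46267

Total seconds to the label: (0 × 3600 + 30 × 60 + 50) = 1850.
Frame index = 1850 × 25 + 17 = 46267.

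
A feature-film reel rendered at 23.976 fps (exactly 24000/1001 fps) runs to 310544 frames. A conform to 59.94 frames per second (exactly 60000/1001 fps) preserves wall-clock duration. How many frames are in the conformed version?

776360 frames

Target frames = source frames × (target rate / source rate) = 310544 × (60000/1001)/(24000/1001) = 310544 × 5/2 = 776360.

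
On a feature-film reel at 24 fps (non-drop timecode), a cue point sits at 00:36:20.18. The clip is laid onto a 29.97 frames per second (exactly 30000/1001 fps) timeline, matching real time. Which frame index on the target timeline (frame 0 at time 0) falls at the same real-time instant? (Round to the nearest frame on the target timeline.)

frame 65357

Source frame index: (0×3600 + 36×60 + 20) × 24 + 18 = 52338.
Real time: 52338 / (24) = 8723/4 s.
Target frame: (8723/4) × (30000/1001) = 457500/7 ≈ 65357.143 → 65357.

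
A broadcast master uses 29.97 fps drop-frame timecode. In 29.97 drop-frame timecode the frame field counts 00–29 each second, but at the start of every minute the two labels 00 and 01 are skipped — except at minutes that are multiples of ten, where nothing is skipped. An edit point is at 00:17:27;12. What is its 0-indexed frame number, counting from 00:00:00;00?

Complete 10-minute blocks: 1, each 17982 frames → 17982.
Remaining 7 whole minutes in the current block: 1800 + 6 × 1798 = 12588 frames.
Within the current minute: 27 × 30 + 12 − 2 = 820 (labels ;00/;01 skipped at this minute). Total = 17982 + 12588 + 820 = 31390.

31390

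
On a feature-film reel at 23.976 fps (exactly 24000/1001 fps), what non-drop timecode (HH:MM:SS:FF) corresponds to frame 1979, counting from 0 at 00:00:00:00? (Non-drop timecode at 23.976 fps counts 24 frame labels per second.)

00:01:22:11

1979 ÷ 24 = 82 full seconds, remainder 11 frames.
82 s = 0 h 1 min 22 s.
Timecode: 00:01:22:11.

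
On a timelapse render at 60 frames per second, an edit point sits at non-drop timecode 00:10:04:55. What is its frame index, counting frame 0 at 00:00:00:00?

36295

Total seconds to the label: (0 × 3600 + 10 × 60 + 4) = 604.
Frame index = 604 × 60 + 55 = 36295.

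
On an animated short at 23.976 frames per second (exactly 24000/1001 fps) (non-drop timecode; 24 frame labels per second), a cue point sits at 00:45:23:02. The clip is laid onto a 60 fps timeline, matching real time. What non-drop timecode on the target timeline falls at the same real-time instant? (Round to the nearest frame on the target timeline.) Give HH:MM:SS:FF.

Source frame index: (0×3600 + 45×60 + 23) × 24 + 2 = 65354.
Real time: 65354 / (24000/1001) = 32709677/12000 s.
Target frame: (32709677/12000) × (60) = 32709677/200 ≈ 163548.385 → 163548.
At 60 labels/s: frame 163548 → 00:45:25:48.

00:45:25:48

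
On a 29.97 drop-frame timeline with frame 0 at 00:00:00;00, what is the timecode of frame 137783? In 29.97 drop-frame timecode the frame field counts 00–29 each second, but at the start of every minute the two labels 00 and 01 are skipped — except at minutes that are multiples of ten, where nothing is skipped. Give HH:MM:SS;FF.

01:16:37;11

Ten DF minutes hold 17982 frames, so frame 137783 lies in block 7 (frames 125874–143855) with 11909 frames into that block.
The block's first minute is 1800 frames and the rest 1798 each; 11909 frames reaches minute 6, so 7 × 18 + 6 × 2 = 138 labels have been skipped so far.
Adding those back, label number 137783 + 138 = 137921 at 30 labels/s is 4597 s + 11 f = 1 h 16 min 37 s frame 11, i.e. 01:16:37;11.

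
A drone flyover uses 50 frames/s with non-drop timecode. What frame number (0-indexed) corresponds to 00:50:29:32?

Total seconds to the label: (0 × 3600 + 50 × 60 + 29) = 3029.
Frame index = 3029 × 50 + 32 = 151482.

frame 151482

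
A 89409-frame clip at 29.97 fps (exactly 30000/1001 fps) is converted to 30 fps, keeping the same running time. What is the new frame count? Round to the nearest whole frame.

Frames at target rate = 89409 × (30) / (30000/1001) = 89498409/1000 ≈ 89498.409.
Nearest whole frame: 89498.

89498 frames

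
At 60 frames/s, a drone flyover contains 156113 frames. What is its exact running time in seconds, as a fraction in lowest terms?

Running time = 156113 ÷ (60) = 156113 × 1/60 = 156113/60 s.

156113/60 seconds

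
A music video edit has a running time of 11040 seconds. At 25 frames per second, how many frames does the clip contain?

Frames = 11040 × 25 = 276000.

276000 frames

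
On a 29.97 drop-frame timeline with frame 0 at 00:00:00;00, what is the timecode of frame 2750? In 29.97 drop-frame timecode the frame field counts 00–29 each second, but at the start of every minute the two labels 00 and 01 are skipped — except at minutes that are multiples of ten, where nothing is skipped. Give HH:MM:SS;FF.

Each 10-minute DF block holds 10 × 60 × 30 − 9 × 2 = 17982 frames. 2750 ÷ 17982 → 0 full blocks, remainder 2750.
Within the partial block the first minute is 1800 frames and each further minute 1798, so 1 further minute boundary passed. Total skipped labels = 18 × 0 + 2 × 1 = 2.
Non-drop label index = 2750 + 2 = 2752; at 30 labels/s that is 00:01:31:22, i.e. DF 00:01:31;22.

00:01:31;22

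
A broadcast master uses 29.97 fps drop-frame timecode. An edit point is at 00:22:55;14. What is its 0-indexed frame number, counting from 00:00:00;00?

Complete 10-minute blocks: 2, each 17982 frames → 35964.
Remaining 2 whole minutes in the current block: 1800 + 1 × 1798 = 3598 frames.
Within the current minute: 55 × 30 + 14 − 2 = 1662 (labels ;00/;01 skipped at this minute). Total = 35964 + 3598 + 1662 = 41224.

41224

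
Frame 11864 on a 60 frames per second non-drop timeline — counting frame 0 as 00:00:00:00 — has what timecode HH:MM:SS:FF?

00:03:17:44

11864 ÷ 60 = 197 full seconds, remainder 44 frames.
197 s = 0 h 3 min 17 s.
Timecode: 00:03:17:44.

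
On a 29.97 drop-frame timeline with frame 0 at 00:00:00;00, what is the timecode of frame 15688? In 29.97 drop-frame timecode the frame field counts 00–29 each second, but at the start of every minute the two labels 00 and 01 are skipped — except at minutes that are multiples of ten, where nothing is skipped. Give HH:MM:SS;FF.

00:08:43;14

Ten DF minutes hold 17982 frames, so frame 15688 lies in block 0 (frames 0–17981) with 15688 frames into that block.
The block's first minute is 1800 frames and the rest 1798 each; 15688 frames reaches minute 8, so 0 × 18 + 8 × 2 = 16 labels have been skipped so far.
Adding those back, label number 15688 + 16 = 15704 at 30 labels/s is 523 s + 14 f = 0 h 8 min 43 s frame 14, i.e. 00:08:43;14.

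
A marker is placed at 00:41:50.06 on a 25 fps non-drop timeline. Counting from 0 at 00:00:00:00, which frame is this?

62756

Total seconds to the label: (0 × 3600 + 41 × 60 + 50) = 2510.
Frame index = 2510 × 25 + 6 = 62756.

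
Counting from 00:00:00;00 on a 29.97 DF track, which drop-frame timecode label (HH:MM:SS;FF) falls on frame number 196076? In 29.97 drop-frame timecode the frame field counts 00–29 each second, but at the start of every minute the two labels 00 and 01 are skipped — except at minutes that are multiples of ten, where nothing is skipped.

Ten DF minutes hold 17982 frames, so frame 196076 lies in block 10 (frames 179820–197801) with 16256 frames into that block.
The block's first minute is 1800 frames and the rest 1798 each; 16256 frames reaches minute 9, so 10 × 18 + 9 × 2 = 198 labels have been skipped so far.
Adding those back, label number 196076 + 198 = 196274 at 30 labels/s is 6542 s + 14 f = 1 h 49 min 2 s frame 14, i.e. 01:49:02;14.

01:49:02;14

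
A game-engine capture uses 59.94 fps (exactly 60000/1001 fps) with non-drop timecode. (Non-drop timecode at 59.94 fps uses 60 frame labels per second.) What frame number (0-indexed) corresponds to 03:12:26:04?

Total seconds to the label: (3 × 3600 + 12 × 60 + 26) = 11546.
Frame index = 11546 × 60 + 4 = 692764.

692764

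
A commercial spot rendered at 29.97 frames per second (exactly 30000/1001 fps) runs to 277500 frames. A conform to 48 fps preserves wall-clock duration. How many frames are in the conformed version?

444444 frames

Target frames = source frames × (target rate / source rate) = 277500 × (48)/(30000/1001) = 277500 × 1001/625 = 444444.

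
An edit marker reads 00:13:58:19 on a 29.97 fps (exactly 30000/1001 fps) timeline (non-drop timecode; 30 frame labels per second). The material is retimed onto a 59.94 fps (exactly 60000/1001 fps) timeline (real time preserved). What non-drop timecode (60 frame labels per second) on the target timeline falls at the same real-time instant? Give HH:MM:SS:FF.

Source frame index: (0×3600 + 13×60 + 58) × 30 + 19 = 25159.
Real time: 25159 / (30000/1001) = 25184159/30000 s.
Target frame: (25184159/30000) × (60000/1001) = 50318.
At 60 labels/s: frame 50318 → 00:13:58:38.

00:13:58:38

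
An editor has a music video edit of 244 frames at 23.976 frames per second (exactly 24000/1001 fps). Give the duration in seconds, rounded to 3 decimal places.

Running time = 244 × 1001/24000 = 61061/6000 s ≈ 10.177 s.

10.177 seconds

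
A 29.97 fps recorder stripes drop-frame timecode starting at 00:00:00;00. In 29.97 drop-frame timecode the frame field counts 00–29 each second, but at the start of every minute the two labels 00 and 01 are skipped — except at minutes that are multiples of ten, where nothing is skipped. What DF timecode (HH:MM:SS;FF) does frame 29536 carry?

00:16:25;16

Each 10-minute DF block holds 10 × 60 × 30 − 9 × 2 = 17982 frames. 29536 ÷ 17982 → 1 full block, remainder 11554.
Within the partial block the first minute is 1800 frames and each further minute 1798, so 6 further minute boundaries passed. Total skipped labels = 18 × 1 + 2 × 6 = 30.
Non-drop label index = 29536 + 30 = 29566; at 30 labels/s that is 00:16:25:16, i.e. DF 00:16:25;16.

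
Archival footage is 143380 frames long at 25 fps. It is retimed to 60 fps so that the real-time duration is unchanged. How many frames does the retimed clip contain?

344112 frames

Target frames = source frames × (target rate / source rate) = 143380 × (60)/(25) = 143380 × 12/5 = 344112.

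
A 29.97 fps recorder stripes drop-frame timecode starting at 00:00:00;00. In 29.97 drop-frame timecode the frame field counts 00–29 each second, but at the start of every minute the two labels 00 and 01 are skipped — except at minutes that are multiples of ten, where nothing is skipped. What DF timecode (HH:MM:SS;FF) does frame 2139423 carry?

19:49:45;15

Each 10-minute DF block holds 10 × 60 × 30 − 9 × 2 = 17982 frames. 2139423 ÷ 17982 → 118 full blocks, remainder 17547.
Within the partial block the first minute is 1800 frames and each further minute 1798, so 9 further minute boundaries passed. Total skipped labels = 18 × 118 + 2 × 9 = 2142.
Non-drop label index = 2139423 + 2142 = 2141565; at 30 labels/s that is 19:49:45:15, i.e. DF 19:49:45;15.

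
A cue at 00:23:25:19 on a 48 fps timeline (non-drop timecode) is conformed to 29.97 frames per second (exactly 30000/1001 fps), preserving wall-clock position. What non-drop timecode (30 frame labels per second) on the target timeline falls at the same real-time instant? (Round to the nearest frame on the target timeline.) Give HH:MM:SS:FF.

00:23:24:00

Source frame index: (0×3600 + 23×60 + 25) × 48 + 19 = 67459.
Real time: 67459 / (48) = 67459/48 s.
Target frame: (67459/48) × (30000/1001) = 6023125/143 ≈ 42119.755 → 42120.
At 30 labels/s: frame 42120 → 00:23:24:00.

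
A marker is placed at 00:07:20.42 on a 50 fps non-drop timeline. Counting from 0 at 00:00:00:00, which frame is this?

Total seconds to the label: (0 × 3600 + 7 × 60 + 20) = 440.
Frame index = 440 × 50 + 42 = 22042.

22042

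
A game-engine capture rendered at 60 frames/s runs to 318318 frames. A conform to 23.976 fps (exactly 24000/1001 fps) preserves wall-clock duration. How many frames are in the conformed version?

Target frames = source frames × (target rate / source rate) = 318318 × (24000/1001)/(60) = 318318 × 400/1001 = 127200.

127200 frames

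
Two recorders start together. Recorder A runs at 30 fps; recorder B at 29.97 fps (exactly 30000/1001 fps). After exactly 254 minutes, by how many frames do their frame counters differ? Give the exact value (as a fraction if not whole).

457200/1001 frames

254 min = 15240 s.
A emits 30 × 15240 = 457200 frames; B emits 30000/1001 × 15240 = 457200000/1001.
Difference = 457200/1001 frames (≈ 456.7433); B is behind A.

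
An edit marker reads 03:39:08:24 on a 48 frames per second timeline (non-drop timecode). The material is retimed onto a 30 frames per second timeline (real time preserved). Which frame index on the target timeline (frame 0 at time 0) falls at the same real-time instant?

Source frame index: (3×3600 + 39×60 + 8) × 48 + 24 = 631128.
Real time: 631128 / (48) = 26297/2 s.
Target frame: (26297/2) × (30) = 394455.

frame 394455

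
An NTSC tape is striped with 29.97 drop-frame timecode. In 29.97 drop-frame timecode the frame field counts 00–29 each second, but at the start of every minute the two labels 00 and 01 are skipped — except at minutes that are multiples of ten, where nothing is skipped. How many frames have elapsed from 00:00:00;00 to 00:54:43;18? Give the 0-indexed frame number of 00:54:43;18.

As if non-drop at 30 labels/s: (0 × 3600 + 54 × 60 + 43) × 30 + 18 = 98508.
Minute boundaries passed: 54; those not divisible by 10: 54 − 5 = 49; dropped labels = 2 × 49 = 98.
Actual frame index = 98508 − 98 = 98410.

98410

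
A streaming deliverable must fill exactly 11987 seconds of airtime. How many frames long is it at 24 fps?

Frames = 11987 × 24 = 287688.

287688 frames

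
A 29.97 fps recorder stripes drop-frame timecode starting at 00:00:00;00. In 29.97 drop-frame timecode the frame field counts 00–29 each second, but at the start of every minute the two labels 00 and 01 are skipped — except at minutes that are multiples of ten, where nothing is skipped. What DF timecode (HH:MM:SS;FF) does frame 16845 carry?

Each 10-minute DF block holds 10 × 60 × 30 − 9 × 2 = 17982 frames. 16845 ÷ 17982 → 0 full blocks, remainder 16845.
Within the partial block the first minute is 1800 frames and each further minute 1798, so 9 further minute boundaries passed. Total skipped labels = 18 × 0 + 2 × 9 = 18.
Non-drop label index = 16845 + 18 = 16863; at 30 labels/s that is 00:09:22:03, i.e. DF 00:09:22;03.

00:09:22;03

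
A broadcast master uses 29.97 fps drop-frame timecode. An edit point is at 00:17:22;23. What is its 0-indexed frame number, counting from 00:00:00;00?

Complete 10-minute blocks: 1, each 17982 frames → 17982.
Remaining 7 whole minutes in the current block: 1800 + 6 × 1798 = 12588 frames.
Within the current minute: 22 × 30 + 23 − 2 = 681 (labels ;00/;01 skipped at this minute). Total = 17982 + 12588 + 681 = 31251.

31251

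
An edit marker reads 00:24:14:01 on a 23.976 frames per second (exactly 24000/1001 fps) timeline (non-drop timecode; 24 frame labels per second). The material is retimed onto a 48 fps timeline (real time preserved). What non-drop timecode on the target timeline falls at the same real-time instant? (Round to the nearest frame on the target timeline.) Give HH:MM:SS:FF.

00:24:15:24

Source frame index: (0×3600 + 24×60 + 14) × 24 + 1 = 34897.
Real time: 34897 / (24000/1001) = 34931897/24000 s.
Target frame: (34931897/24000) × (48) = 34931897/500 ≈ 69863.794 → 69864.
At 48 labels/s: frame 69864 → 00:24:15:24.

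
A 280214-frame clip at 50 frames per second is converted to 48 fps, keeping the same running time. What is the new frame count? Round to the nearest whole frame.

269005 frames

Frames at target rate = 280214 × (48) / (50) = 6725136/25 ≈ 269005.440.
Nearest whole frame: 269005.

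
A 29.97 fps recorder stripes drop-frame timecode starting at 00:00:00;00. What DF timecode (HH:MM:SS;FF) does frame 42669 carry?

00:23:43;21

Ten DF minutes hold 17982 frames, so frame 42669 lies in block 2 (frames 35964–53945) with 6705 frames into that block.
The block's first minute is 1800 frames and the rest 1798 each; 6705 frames reaches minute 3, so 2 × 18 + 3 × 2 = 42 labels have been skipped so far.
Adding those back, label number 42669 + 42 = 42711 at 30 labels/s is 1423 s + 21 f = 0 h 23 min 43 s frame 21, i.e. 00:23:43;21.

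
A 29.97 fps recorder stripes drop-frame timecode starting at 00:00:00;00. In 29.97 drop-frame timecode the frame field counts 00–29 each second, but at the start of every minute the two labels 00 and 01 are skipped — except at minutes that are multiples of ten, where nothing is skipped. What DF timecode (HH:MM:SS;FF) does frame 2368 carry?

Each 10-minute DF block holds 10 × 60 × 30 − 9 × 2 = 17982 frames. 2368 ÷ 17982 → 0 full blocks, remainder 2368.
Within the partial block the first minute is 1800 frames and each further minute 1798, so 1 further minute boundary passed. Total skipped labels = 18 × 0 + 2 × 1 = 2.
Non-drop label index = 2368 + 2 = 2370; at 30 labels/s that is 00:01:19:00, i.e. DF 00:01:19;00.

00:01:19;00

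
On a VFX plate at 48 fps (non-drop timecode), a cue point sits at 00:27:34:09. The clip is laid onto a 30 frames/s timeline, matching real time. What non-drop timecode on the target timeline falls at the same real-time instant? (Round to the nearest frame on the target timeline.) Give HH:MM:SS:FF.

Source frame index: (0×3600 + 27×60 + 34) × 48 + 9 = 79401.
Real time: 79401 / (48) = 26467/16 s.
Target frame: (26467/16) × (30) = 397005/8 ≈ 49625.625 → 49626.
At 30 labels/s: frame 49626 → 00:27:34:06.

00:27:34:06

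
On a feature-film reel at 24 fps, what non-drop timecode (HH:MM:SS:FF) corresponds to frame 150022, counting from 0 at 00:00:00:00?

01:44:10:22

150022 ÷ 24 = 6250 full seconds, remainder 22 frames.
6250 s = 1 h 44 min 10 s.
Timecode: 01:44:10:22.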